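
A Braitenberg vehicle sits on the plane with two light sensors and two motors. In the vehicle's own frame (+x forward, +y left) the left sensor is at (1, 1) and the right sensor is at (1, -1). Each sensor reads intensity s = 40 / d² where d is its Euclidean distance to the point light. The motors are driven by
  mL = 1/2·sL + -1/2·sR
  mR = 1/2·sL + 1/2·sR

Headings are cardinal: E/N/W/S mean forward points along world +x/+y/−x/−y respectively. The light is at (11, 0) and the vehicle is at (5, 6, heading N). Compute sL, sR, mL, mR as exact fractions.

20/49 20/37 -120/1813 860/1813

left sensor world pos  = (4, 7); dL² = 98
right sensor world pos = (6, 7); dR² = 74
sL = 40/98 = 20/49
sR = 40/74 = 20/37
mL = 1/2·sL + -1/2·sR = -120/1813
mR = 1/2·sL + 1/2·sR = 860/1813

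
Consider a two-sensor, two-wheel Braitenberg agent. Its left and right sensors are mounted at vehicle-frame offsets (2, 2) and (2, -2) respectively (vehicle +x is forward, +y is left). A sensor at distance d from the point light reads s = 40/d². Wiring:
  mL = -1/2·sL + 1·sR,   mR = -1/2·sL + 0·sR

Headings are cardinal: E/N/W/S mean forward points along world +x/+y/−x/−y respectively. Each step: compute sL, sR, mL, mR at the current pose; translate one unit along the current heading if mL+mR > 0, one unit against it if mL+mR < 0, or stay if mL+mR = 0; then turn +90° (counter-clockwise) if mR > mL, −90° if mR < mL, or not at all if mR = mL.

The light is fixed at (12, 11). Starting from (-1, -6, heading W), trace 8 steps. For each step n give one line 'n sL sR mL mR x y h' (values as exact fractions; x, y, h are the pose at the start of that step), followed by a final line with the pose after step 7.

0 20/293 4/45 722/13185 -10/293 -1 -6 W
1 40/481 40/369 11860/177489 -20/481 -2 -6 N
2 2/17 10/117 53/1989 -1/17 -2 -5 E
3 40/493 40/613 7460/302209 -20/493 -3 -5 S
4 20/289 20/229 3490/66181 -10/289 -3 -4 W
5 40/493 8/73 2484/35989 -20/493 -4 -4 N
6 2/17 10/113 57/1921 -1/17 -4 -3 E
7 40/481 40/617 6900/296777 -20/481 -5 -3 S
final -5 -2 W

n=0: pose=(-1,-6,W); sL=20/293, sR=4/45; mL=722/13185, mR=-10/293; mL+mR=272/13185 → advance +1; mR−mL=-4/45 → turn -1·90°
n=1: pose=(-2,-6,N); sL=40/481, sR=40/369; mL=11860/177489, mR=-20/481; mL+mR=4480/177489 → advance +1; mR−mL=-40/369 → turn -1·90°
n=2: pose=(-2,-5,E); sL=2/17, sR=10/117; mL=53/1989, mR=-1/17; mL+mR=-64/1989 → advance -1; mR−mL=-10/117 → turn -1·90°
n=3: pose=(-3,-5,S); sL=40/493, sR=40/613; mL=7460/302209, mR=-20/493; mL+mR=-4800/302209 → advance -1; mR−mL=-40/613 → turn -1·90°
n=4: pose=(-3,-4,W); sL=20/289, sR=20/229; mL=3490/66181, mR=-10/289; mL+mR=1200/66181 → advance +1; mR−mL=-20/229 → turn -1·90°
n=5: pose=(-4,-4,N); sL=40/493, sR=8/73; mL=2484/35989, mR=-20/493; mL+mR=1024/35989 → advance +1; mR−mL=-8/73 → turn -1·90°
n=6: pose=(-4,-3,E); sL=2/17, sR=10/113; mL=57/1921, mR=-1/17; mL+mR=-56/1921 → advance -1; mR−mL=-10/113 → turn -1·90°
n=7: pose=(-5,-3,S); sL=40/481, sR=40/617; mL=6900/296777, mR=-20/481; mL+mR=-5440/296777 → advance -1; mR−mL=-40/617 → turn -1·90°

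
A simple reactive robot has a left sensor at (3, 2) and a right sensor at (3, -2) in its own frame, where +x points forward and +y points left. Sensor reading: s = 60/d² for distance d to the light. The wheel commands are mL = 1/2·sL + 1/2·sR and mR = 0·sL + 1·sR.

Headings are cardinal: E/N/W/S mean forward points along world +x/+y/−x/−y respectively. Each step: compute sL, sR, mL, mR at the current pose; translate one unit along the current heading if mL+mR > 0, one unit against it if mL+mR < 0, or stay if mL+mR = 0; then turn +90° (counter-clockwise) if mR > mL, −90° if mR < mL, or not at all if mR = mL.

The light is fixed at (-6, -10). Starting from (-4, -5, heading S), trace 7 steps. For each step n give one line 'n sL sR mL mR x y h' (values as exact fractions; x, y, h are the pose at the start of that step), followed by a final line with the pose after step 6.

n=0: pose=(-4,-5,S); sL=3, sR=15; mL=9, mR=15; mL+mR=24 → advance +1; mR−mL=6 → turn +1·90°
n=1: pose=(-4,-6,E); sL=60/61, sR=60/29; mL=2700/1769, mR=60/29; mL+mR=6360/1769 → advance +1; mR−mL=960/1769 → turn +1·90°
n=2: pose=(-3,-6,N); sL=6/5, sR=30/37; mL=186/185, mR=30/37; mL+mR=336/185 → advance +1; mR−mL=-36/185 → turn -1·90°
n=3: pose=(-3,-5,E); sL=12/17, sR=4/3; mL=52/51, mR=4/3; mL+mR=40/17 → advance +1; mR−mL=16/51 → turn +1·90°
n=4: pose=(-2,-5,N); sL=15/17, sR=3/5; mL=63/85, mR=3/5; mL+mR=114/85 → advance +1; mR−mL=-12/85 → turn -1·90°
n=5: pose=(-2,-4,E); sL=60/113, sR=12/13; mL=1068/1469, mR=12/13; mL+mR=2424/1469 → advance +1; mR−mL=288/1469 → turn +1·90°
n=6: pose=(-1,-4,N); sL=2/3, sR=6/13; mL=22/39, mR=6/13; mL+mR=40/39 → advance +1; mR−mL=-4/39 → turn -1·90°

0 3 15 9 15 -4 -5 S
1 60/61 60/29 2700/1769 60/29 -4 -6 E
2 6/5 30/37 186/185 30/37 -3 -6 N
3 12/17 4/3 52/51 4/3 -3 -5 E
4 15/17 3/5 63/85 3/5 -2 -5 N
5 60/113 12/13 1068/1469 12/13 -2 -4 E
6 2/3 6/13 22/39 6/13 -1 -4 N
final -1 -3 E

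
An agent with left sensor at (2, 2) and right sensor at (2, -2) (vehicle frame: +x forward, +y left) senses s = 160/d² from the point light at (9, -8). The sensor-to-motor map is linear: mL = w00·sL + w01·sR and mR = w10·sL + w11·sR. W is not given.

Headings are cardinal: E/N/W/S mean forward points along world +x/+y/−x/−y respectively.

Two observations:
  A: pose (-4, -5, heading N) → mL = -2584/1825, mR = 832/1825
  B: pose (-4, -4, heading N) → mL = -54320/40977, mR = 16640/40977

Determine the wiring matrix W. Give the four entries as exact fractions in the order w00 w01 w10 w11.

obs A: pose=(-4,-5,N) → sL=16/25, sR=80/73, mL=-2584/1825, mR=832/1825
obs B: pose=(-4,-4,N) → sL=160/261, sR=160/157, mL=-54320/40977, mR=16640/40977
sensor matrix S = [[16/25, 80/73], [160/261, 160/157]]; det S = -292864/14956605
solve [mL_A; mL_B] = S·[w00; w01] and [mR_A; mR_B] = S·[w10; w11]:
  w00 = -1/2, w01 = -1, w10 = -1, w11 = 1

-1/2 -1 -1 1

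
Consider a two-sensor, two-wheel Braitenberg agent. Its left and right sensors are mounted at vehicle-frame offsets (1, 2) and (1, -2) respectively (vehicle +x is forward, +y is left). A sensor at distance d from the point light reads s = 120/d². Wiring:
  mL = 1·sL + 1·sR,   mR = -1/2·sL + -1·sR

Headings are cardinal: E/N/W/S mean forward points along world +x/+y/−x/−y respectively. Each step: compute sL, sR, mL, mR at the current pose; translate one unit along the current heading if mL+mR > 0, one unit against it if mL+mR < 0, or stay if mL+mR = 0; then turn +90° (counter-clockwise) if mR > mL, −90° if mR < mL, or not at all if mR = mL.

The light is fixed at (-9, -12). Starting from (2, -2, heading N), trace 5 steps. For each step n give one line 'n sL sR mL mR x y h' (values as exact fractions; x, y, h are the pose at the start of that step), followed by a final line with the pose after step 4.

0 60/101 12/29 2952/2929 -2082/2929 2 -2 N
1 120/313 8/15 4304/4695 -3404/4695 2 -1 E
2 15/37 3/5 186/185 -297/370 3 -1 S
3 24/37 24/53 2160/1961 -1524/1961 3 -2 W
4 60/101 12/29 2952/2929 -2082/2929 2 -2 N
final 2 -1 E

n=0: pose=(2,-2,N); sL=60/101, sR=12/29; mL=2952/2929, mR=-2082/2929; mL+mR=30/101 → advance +1; mR−mL=-5034/2929 → turn -1·90°
n=1: pose=(2,-1,E); sL=120/313, sR=8/15; mL=4304/4695, mR=-3404/4695; mL+mR=60/313 → advance +1; mR−mL=-7708/4695 → turn -1·90°
n=2: pose=(3,-1,S); sL=15/37, sR=3/5; mL=186/185, mR=-297/370; mL+mR=15/74 → advance +1; mR−mL=-669/370 → turn -1·90°
n=3: pose=(3,-2,W); sL=24/37, sR=24/53; mL=2160/1961, mR=-1524/1961; mL+mR=12/37 → advance +1; mR−mL=-3684/1961 → turn -1·90°
n=4: pose=(2,-2,N); sL=60/101, sR=12/29; mL=2952/2929, mR=-2082/2929; mL+mR=30/101 → advance +1; mR−mL=-5034/2929 → turn -1·90°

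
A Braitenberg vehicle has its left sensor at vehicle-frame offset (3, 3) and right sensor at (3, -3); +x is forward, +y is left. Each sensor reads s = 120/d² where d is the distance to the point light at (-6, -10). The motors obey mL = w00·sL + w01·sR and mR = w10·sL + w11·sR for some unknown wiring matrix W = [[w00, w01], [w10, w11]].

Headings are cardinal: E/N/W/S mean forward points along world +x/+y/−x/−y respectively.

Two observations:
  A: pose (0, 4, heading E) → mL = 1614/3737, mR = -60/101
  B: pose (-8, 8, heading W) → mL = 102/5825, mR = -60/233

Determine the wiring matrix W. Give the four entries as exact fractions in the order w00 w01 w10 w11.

obs A: pose=(0,4,E) → sL=12/37, sR=60/101, mL=1614/3737, mR=-60/101
obs B: pose=(-8,8,W) → sL=12/25, sR=60/233, mL=102/5825, mR=-60/233
sensor matrix S = [[12/37, 60/101], [12/25, 60/233]]; det S = -877824/4353605
solve [mL_A; mL_B] = S·[w00; w01] and [mR_A; mR_B] = S·[w10; w11]:
  w00 = -1/2, w01 = 1, w10 = 0, w11 = -1

-1/2 1 0 -1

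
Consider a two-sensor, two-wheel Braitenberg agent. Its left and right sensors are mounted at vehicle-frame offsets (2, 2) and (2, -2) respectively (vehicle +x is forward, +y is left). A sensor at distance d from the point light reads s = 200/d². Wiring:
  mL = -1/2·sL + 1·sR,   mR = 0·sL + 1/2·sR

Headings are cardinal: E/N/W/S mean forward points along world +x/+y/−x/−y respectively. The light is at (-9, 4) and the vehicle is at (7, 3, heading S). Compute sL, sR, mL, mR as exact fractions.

left sensor world pos  = (9, 1); dL² = 333
right sensor world pos = (5, 1); dR² = 205
sL = 200/333 = 200/333
sR = 200/205 = 40/41
mL = -1/2·sL + 1·sR = 9220/13653
mR = 0·sL + 1/2·sR = 20/41

200/333 40/41 9220/13653 20/41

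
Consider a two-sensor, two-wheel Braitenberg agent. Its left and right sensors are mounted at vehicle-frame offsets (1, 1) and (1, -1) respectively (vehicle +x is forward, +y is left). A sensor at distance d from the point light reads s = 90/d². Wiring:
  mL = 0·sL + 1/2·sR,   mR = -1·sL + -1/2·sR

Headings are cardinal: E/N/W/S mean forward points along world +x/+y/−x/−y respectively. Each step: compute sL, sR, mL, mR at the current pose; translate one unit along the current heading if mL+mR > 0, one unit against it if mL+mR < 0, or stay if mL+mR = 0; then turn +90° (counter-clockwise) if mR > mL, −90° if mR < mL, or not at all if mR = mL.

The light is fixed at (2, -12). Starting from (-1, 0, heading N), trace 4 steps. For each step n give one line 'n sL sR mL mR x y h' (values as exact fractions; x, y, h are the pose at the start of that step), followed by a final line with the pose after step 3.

0 18/37 90/173 45/173 -4779/6401 -1 0 N
1 45/74 45/52 45/104 -4005/3848 -1 -1 E
2 90/109 18/25 9/25 -3231/2725 -2 -1 S
3 45/73 45/97 45/194 -12015/14162 -2 0 W
final -1 0 N

n=0: pose=(-1,0,N); sL=18/37, sR=90/173; mL=45/173, mR=-4779/6401; mL+mR=-18/37 → advance -1; mR−mL=-6444/6401 → turn -1·90°
n=1: pose=(-1,-1,E); sL=45/74, sR=45/52; mL=45/104, mR=-4005/3848; mL+mR=-45/74 → advance -1; mR−mL=-2835/1924 → turn -1·90°
n=2: pose=(-2,-1,S); sL=90/109, sR=18/25; mL=9/25, mR=-3231/2725; mL+mR=-90/109 → advance -1; mR−mL=-4212/2725 → turn -1·90°
n=3: pose=(-2,0,W); sL=45/73, sR=45/97; mL=45/194, mR=-12015/14162; mL+mR=-45/73 → advance -1; mR−mL=-7650/7081 → turn -1·90°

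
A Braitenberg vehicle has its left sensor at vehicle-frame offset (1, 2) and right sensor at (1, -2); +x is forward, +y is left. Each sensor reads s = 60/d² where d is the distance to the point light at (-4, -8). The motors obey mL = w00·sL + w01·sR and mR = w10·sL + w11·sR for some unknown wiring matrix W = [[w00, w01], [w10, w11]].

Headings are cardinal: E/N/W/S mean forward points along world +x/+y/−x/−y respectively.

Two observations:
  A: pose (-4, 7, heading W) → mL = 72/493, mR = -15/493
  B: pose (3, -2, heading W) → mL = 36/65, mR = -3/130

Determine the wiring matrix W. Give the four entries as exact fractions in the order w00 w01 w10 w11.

1 -1 1/2 -1

obs A: pose=(-4,7,W) → sL=6/17, sR=6/29, mL=72/493, mR=-15/493
obs B: pose=(3,-2,W) → sL=15/13, sR=3/5, mL=36/65, mR=-3/130
sensor matrix S = [[6/17, 6/29], [15/13, 3/5]]; det S = -864/32045
solve [mL_A; mL_B] = S·[w00; w01] and [mR_A; mR_B] = S·[w10; w11]:
  w00 = 1, w01 = -1, w10 = 1/2, w11 = -1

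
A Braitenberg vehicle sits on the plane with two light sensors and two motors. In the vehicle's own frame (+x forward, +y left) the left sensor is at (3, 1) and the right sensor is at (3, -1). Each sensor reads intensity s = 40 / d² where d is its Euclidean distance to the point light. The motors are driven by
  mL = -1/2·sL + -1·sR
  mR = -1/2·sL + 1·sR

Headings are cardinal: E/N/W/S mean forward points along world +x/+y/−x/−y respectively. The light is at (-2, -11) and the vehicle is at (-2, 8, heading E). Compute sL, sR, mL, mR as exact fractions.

40/409 40/333 -23020/136197 9700/136197

left sensor world pos  = (1, 9); dL² = 409
right sensor world pos = (1, 7); dR² = 333
sL = 40/409 = 40/409
sR = 40/333 = 40/333
mL = -1/2·sL + -1·sR = -23020/136197
mR = -1/2·sL + 1·sR = 9700/136197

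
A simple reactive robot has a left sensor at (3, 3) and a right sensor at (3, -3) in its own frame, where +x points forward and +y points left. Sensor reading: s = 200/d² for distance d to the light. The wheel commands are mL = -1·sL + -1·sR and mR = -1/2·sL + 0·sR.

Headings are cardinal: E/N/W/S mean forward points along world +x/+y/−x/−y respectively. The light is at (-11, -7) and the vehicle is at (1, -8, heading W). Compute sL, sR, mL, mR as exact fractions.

left sensor world pos  = (-2, -11); dL² = 97
right sensor world pos = (-2, -5); dR² = 85
sL = 200/97 = 200/97
sR = 200/85 = 40/17
mL = -1·sL + -1·sR = -7280/1649
mR = -1/2·sL + 0·sR = -100/97

200/97 40/17 -7280/1649 -100/97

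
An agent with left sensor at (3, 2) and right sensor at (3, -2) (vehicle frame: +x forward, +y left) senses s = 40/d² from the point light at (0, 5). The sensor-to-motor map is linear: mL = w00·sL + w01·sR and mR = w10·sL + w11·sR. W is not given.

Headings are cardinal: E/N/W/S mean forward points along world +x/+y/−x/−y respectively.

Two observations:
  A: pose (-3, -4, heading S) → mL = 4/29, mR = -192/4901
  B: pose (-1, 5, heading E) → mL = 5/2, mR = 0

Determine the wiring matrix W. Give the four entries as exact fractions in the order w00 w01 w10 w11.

1/2 0 -1 1

obs A: pose=(-3,-4,S) → sL=8/29, sR=40/169, mL=4/29, mR=-192/4901
obs B: pose=(-1,5,E) → sL=5, sR=5, mL=5/2, mR=0
sensor matrix S = [[8/29, 40/169], [5, 5]]; det S = 960/4901
solve [mL_A; mL_B] = S·[w00; w01] and [mR_A; mR_B] = S·[w10; w11]:
  w00 = 1/2, w01 = 0, w10 = -1, w11 = 1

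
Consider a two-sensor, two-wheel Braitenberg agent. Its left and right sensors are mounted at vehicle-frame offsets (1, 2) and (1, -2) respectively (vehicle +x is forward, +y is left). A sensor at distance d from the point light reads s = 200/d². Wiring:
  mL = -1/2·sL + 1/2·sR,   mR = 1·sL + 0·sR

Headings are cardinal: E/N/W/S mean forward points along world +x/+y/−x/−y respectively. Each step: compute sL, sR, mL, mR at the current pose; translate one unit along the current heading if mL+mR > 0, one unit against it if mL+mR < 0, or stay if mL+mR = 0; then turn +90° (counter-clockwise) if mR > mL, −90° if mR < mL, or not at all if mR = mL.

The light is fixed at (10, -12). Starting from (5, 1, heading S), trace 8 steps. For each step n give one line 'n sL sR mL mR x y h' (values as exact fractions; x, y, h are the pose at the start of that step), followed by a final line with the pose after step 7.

n=0: pose=(5,1,S); sL=200/153, sR=200/193; mL=-4000/29529, mR=200/153; mL+mR=34600/29529 → advance +1; mR−mL=14200/9843 → turn +1·90°
n=1: pose=(5,0,E); sL=50/53, sR=50/29; mL=600/1537, mR=50/53; mL+mR=2050/1537 → advance +1; mR−mL=850/1537 → turn +1·90°
n=2: pose=(6,0,N); sL=40/41, sR=200/173; mL=640/7093, mR=40/41; mL+mR=7560/7093 → advance +1; mR−mL=6280/7093 → turn +1·90°
n=3: pose=(6,1,W); sL=100/73, sR=4/5; mL=-104/365, mR=100/73; mL+mR=396/365 → advance +1; mR−mL=604/365 → turn +1·90°
n=4: pose=(5,1,S); sL=200/153, sR=200/193; mL=-4000/29529, mR=200/153; mL+mR=34600/29529 → advance +1; mR−mL=14200/9843 → turn +1·90°
n=5: pose=(5,0,E); sL=50/53, sR=50/29; mL=600/1537, mR=50/53; mL+mR=2050/1537 → advance +1; mR−mL=850/1537 → turn +1·90°
n=6: pose=(6,0,N); sL=40/41, sR=200/173; mL=640/7093, mR=40/41; mL+mR=7560/7093 → advance +1; mR−mL=6280/7093 → turn +1·90°
n=7: pose=(6,1,W); sL=100/73, sR=4/5; mL=-104/365, mR=100/73; mL+mR=396/365 → advance +1; mR−mL=604/365 → turn +1·90°

0 200/153 200/193 -4000/29529 200/153 5 1 S
1 50/53 50/29 600/1537 50/53 5 0 E
2 40/41 200/173 640/7093 40/41 6 0 N
3 100/73 4/5 -104/365 100/73 6 1 W
4 200/153 200/193 -4000/29529 200/153 5 1 S
5 50/53 50/29 600/1537 50/53 5 0 E
6 40/41 200/173 640/7093 40/41 6 0 N
7 100/73 4/5 -104/365 100/73 6 1 W
final 5 1 S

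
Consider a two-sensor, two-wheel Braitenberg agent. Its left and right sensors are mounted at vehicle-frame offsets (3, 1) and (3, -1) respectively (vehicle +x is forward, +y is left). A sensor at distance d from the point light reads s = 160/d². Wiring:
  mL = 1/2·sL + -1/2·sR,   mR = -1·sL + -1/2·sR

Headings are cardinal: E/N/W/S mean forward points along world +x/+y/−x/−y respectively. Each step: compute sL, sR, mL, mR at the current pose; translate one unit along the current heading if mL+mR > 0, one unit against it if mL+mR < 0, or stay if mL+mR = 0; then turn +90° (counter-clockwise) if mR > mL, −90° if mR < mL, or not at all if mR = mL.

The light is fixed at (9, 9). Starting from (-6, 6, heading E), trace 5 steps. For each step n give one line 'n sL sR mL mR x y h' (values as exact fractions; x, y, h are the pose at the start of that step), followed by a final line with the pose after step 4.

n=0: pose=(-6,6,E); sL=40/37, sR=1; mL=3/74, mR=-117/74; mL+mR=-57/37 → advance -1; mR−mL=-60/37 → turn -1·90°
n=1: pose=(-7,6,S); sL=160/261, sR=32/65; mL=1024/16965, mR=-14576/16965; mL+mR=-13552/16965 → advance -1; mR−mL=-80/87 → turn -1·90°
n=2: pose=(-7,7,W); sL=16/37, sR=80/181; mL=-32/6697, mR=-4376/6697; mL+mR=-4408/6697 → advance -1; mR−mL=-24/37 → turn -1·90°
n=3: pose=(-6,7,N); sL=160/257, sR=160/197; mL=-4800/50629, mR=-52080/50629; mL+mR=-56880/50629 → advance -1; mR−mL=-240/257 → turn -1·90°
n=4: pose=(-6,6,E); sL=40/37, sR=1; mL=3/74, mR=-117/74; mL+mR=-57/37 → advance -1; mR−mL=-60/37 → turn -1·90°

0 40/37 1 3/74 -117/74 -6 6 E
1 160/261 32/65 1024/16965 -14576/16965 -7 6 S
2 16/37 80/181 -32/6697 -4376/6697 -7 7 W
3 160/257 160/197 -4800/50629 -52080/50629 -6 7 N
4 40/37 1 3/74 -117/74 -6 6 E
final -7 6 S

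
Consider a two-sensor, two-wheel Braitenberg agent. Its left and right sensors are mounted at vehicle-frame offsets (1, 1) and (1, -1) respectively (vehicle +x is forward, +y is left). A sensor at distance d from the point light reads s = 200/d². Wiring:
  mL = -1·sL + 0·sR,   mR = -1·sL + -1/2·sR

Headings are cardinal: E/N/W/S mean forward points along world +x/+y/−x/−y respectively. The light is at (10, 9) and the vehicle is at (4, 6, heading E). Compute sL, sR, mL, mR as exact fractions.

left sensor world pos  = (5, 7); dL² = 29
right sensor world pos = (5, 5); dR² = 41
sL = 200/29 = 200/29
sR = 200/41 = 200/41
mL = -1·sL + 0·sR = -200/29
mR = -1·sL + -1/2·sR = -11100/1189

200/29 200/41 -200/29 -11100/1189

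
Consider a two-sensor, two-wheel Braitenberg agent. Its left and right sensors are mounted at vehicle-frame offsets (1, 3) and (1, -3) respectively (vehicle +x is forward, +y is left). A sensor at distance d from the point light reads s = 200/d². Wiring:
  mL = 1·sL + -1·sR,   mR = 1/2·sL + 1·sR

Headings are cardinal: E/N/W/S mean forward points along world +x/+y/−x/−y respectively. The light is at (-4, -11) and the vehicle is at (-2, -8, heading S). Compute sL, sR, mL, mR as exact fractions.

left sensor world pos  = (1, -9); dL² = 29
right sensor world pos = (-5, -9); dR² = 5
sL = 200/29 = 200/29
sR = 200/5 = 40
mL = 1·sL + -1·sR = -960/29
mR = 1/2·sL + 1·sR = 1260/29

200/29 40 -960/29 1260/29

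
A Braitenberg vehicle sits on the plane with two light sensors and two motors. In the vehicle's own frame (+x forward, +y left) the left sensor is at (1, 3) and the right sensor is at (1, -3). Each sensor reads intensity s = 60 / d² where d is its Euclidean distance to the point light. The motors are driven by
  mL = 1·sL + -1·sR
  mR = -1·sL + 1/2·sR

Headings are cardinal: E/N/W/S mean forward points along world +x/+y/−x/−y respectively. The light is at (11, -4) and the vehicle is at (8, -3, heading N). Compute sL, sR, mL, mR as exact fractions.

3/2 15 -27/2 6

left sensor world pos  = (5, -2); dL² = 40
right sensor world pos = (11, -2); dR² = 4
sL = 60/40 = 3/2
sR = 60/4 = 15
mL = 1·sL + -1·sR = -27/2
mR = -1·sL + 1/2·sR = 6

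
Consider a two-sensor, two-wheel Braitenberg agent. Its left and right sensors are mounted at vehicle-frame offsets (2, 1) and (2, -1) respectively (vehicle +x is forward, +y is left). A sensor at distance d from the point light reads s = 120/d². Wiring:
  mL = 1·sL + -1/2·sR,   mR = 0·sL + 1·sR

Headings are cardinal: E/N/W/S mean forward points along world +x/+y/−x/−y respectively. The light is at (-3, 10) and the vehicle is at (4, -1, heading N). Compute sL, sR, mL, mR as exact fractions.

left sensor world pos  = (3, 1); dL² = 117
right sensor world pos = (5, 1); dR² = 145
sL = 120/117 = 40/39
sR = 120/145 = 24/29
mL = 1·sL + -1/2·sR = 692/1131
mR = 0·sL + 1·sR = 24/29

40/39 24/29 692/1131 24/29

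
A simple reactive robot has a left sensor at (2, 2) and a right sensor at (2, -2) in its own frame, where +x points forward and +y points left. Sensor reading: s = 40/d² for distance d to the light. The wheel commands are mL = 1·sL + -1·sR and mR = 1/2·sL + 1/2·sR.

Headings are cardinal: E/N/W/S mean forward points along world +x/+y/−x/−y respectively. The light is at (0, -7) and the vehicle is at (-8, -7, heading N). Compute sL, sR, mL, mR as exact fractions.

5/13 1 -8/13 9/13

left sensor world pos  = (-10, -5); dL² = 104
right sensor world pos = (-6, -5); dR² = 40
sL = 40/104 = 5/13
sR = 40/40 = 1
mL = 1·sL + -1·sR = -8/13
mR = 1/2·sL + 1/2·sR = 9/13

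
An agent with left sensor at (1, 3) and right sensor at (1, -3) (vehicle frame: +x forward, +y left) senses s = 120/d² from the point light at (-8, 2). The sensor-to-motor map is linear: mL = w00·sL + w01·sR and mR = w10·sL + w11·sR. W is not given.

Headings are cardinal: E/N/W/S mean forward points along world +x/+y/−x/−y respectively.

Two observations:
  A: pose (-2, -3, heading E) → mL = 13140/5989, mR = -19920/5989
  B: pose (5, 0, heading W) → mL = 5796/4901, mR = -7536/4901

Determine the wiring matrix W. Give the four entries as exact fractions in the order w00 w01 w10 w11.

1/2 1 -1 -1

obs A: pose=(-2,-3,E) → sL=120/53, sR=120/113, mL=13140/5989, mR=-19920/5989
obs B: pose=(5,0,W) → sL=120/169, sR=24/29, mL=5796/4901, mR=-7536/4901
sensor matrix S = [[120/53, 120/113], [120/169, 24/29]]; det S = 32866560/29352089
solve [mL_A; mL_B] = S·[w00; w01] and [mR_A; mR_B] = S·[w10; w11]:
  w00 = 1/2, w01 = 1, w10 = -1, w11 = -1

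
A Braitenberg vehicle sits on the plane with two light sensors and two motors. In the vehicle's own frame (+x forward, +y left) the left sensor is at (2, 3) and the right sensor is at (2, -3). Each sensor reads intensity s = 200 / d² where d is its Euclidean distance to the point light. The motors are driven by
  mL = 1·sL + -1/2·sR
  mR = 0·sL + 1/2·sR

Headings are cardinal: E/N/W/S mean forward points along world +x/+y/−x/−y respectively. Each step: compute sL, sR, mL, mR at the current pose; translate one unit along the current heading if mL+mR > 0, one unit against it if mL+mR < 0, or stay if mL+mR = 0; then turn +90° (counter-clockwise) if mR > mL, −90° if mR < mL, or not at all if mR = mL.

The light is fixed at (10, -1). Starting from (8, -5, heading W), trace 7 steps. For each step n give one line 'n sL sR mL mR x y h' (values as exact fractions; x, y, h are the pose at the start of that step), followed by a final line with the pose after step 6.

0 40/13 200/17 -620/221 100/17 8 -5 W
1 50/9 25/9 25/6 25/18 7 -5 S
2 200/89 200/29 -3100/2581 100/29 7 -6 W
3 4 100/49 146/49 50/49 6 -6 S
4 200/117 40/9 -20/39 20/9 6 -7 W
5 50/17 25/16 1175/544 25/32 5 -7 S
6 200/149 40/13 -380/1937 20/13 5 -8 W
final 4 -8 S

n=0: pose=(8,-5,W); sL=40/13, sR=200/17; mL=-620/221, mR=100/17; mL+mR=40/13 → advance +1; mR−mL=1920/221 → turn +1·90°
n=1: pose=(7,-5,S); sL=50/9, sR=25/9; mL=25/6, mR=25/18; mL+mR=50/9 → advance +1; mR−mL=-25/9 → turn -1·90°
n=2: pose=(7,-6,W); sL=200/89, sR=200/29; mL=-3100/2581, mR=100/29; mL+mR=200/89 → advance +1; mR−mL=12000/2581 → turn +1·90°
n=3: pose=(6,-6,S); sL=4, sR=100/49; mL=146/49, mR=50/49; mL+mR=4 → advance +1; mR−mL=-96/49 → turn -1·90°
n=4: pose=(6,-7,W); sL=200/117, sR=40/9; mL=-20/39, mR=20/9; mL+mR=200/117 → advance +1; mR−mL=320/117 → turn +1·90°
n=5: pose=(5,-7,S); sL=50/17, sR=25/16; mL=1175/544, mR=25/32; mL+mR=50/17 → advance +1; mR−mL=-375/272 → turn -1·90°
n=6: pose=(5,-8,W); sL=200/149, sR=40/13; mL=-380/1937, mR=20/13; mL+mR=200/149 → advance +1; mR−mL=3360/1937 → turn +1·90°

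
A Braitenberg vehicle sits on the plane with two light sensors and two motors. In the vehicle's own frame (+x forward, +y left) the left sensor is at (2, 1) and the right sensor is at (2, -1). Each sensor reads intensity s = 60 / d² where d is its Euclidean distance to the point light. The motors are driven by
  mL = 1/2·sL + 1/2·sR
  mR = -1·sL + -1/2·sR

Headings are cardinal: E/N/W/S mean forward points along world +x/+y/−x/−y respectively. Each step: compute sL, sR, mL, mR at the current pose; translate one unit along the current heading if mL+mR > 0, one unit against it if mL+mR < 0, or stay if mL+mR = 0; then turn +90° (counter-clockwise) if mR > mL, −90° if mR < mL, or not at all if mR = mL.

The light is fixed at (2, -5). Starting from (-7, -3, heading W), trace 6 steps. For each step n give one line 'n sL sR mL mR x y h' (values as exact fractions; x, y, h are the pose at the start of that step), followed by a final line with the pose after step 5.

n=0: pose=(-7,-3,W); sL=30/61, sR=6/13; mL=378/793, mR=-573/793; mL+mR=-15/61 → advance -1; mR−mL=-951/793 → turn -1·90°
n=1: pose=(-6,-3,N); sL=60/97, sR=12/13; mL=972/1261, mR=-1362/1261; mL+mR=-30/97 → advance -1; mR−mL=-2334/1261 → turn -1·90°
n=2: pose=(-6,-4,E); sL=3/2, sR=5/3; mL=19/12, mR=-7/3; mL+mR=-3/4 → advance -1; mR−mL=-47/12 → turn -1·90°
n=3: pose=(-7,-4,S); sL=12/13, sR=60/101; mL=996/1313, mR=-1602/1313; mL+mR=-6/13 → advance -1; mR−mL=-2598/1313 → turn -1·90°
n=4: pose=(-7,-3,W); sL=30/61, sR=6/13; mL=378/793, mR=-573/793; mL+mR=-15/61 → advance -1; mR−mL=-951/793 → turn -1·90°
n=5: pose=(-6,-3,N); sL=60/97, sR=12/13; mL=972/1261, mR=-1362/1261; mL+mR=-30/97 → advance -1; mR−mL=-2334/1261 → turn -1·90°

0 30/61 6/13 378/793 -573/793 -7 -3 W
1 60/97 12/13 972/1261 -1362/1261 -6 -3 N
2 3/2 5/3 19/12 -7/3 -6 -4 E
3 12/13 60/101 996/1313 -1602/1313 -7 -4 S
4 30/61 6/13 378/793 -573/793 -7 -3 W
5 60/97 12/13 972/1261 -1362/1261 -6 -3 N
final -6 -4 E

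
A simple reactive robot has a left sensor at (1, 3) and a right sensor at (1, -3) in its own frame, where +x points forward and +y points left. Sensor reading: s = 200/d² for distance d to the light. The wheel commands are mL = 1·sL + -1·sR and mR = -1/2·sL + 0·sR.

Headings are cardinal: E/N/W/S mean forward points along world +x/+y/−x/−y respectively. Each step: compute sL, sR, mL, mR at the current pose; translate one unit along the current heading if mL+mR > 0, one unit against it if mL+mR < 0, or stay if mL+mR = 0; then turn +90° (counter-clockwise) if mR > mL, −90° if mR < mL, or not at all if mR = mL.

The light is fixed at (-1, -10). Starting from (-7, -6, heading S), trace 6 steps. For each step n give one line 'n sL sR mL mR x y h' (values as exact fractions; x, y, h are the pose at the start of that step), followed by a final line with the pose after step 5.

0 100/9 20/9 80/9 -50/9 -7 -6 S
1 200/49 40/17 1440/833 -100/49 -7 -7 W
2 5/2 10 -15/2 -5/4 -6 -7 N
3 200/37 200/61 4800/2257 -100/37 -6 -8 W
4 100/29 20 -480/29 -50/29 -5 -8 N
5 200/29 200/41 2400/1189 -100/29 -5 -9 W
final -4 -9 N

n=0: pose=(-7,-6,S); sL=100/9, sR=20/9; mL=80/9, mR=-50/9; mL+mR=10/3 → advance +1; mR−mL=-130/9 → turn -1·90°
n=1: pose=(-7,-7,W); sL=200/49, sR=40/17; mL=1440/833, mR=-100/49; mL+mR=-260/833 → advance -1; mR−mL=-3140/833 → turn -1·90°
n=2: pose=(-6,-7,N); sL=5/2, sR=10; mL=-15/2, mR=-5/4; mL+mR=-35/4 → advance -1; mR−mL=25/4 → turn +1·90°
n=3: pose=(-6,-8,W); sL=200/37, sR=200/61; mL=4800/2257, mR=-100/37; mL+mR=-1300/2257 → advance -1; mR−mL=-10900/2257 → turn -1·90°
n=4: pose=(-5,-8,N); sL=100/29, sR=20; mL=-480/29, mR=-50/29; mL+mR=-530/29 → advance -1; mR−mL=430/29 → turn +1·90°
n=5: pose=(-5,-9,W); sL=200/29, sR=200/41; mL=2400/1189, mR=-100/29; mL+mR=-1700/1189 → advance -1; mR−mL=-6500/1189 → turn -1·90°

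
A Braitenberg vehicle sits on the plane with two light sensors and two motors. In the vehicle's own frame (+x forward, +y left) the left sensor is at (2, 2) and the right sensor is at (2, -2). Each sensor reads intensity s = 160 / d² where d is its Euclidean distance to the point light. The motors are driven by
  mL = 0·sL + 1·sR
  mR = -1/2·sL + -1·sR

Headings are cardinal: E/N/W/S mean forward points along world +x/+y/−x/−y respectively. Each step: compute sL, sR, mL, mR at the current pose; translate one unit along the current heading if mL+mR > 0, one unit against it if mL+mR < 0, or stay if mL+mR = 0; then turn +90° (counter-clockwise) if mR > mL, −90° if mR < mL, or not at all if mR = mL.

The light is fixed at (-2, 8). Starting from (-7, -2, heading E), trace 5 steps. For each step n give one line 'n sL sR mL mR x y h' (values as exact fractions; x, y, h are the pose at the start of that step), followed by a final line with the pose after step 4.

0 160/73 160/153 160/153 -23920/11169 -7 -2 E
1 1 10/13 10/13 -33/26 -8 -2 S
2 32/37 160/113 160/113 -7728/4181 -8 -1 W
3 80/49 80/29 80/29 -5080/1421 -7 -1 N
4 160/73 160/153 160/153 -23920/11169 -7 -2 E
final -8 -2 S

n=0: pose=(-7,-2,E); sL=160/73, sR=160/153; mL=160/153, mR=-23920/11169; mL+mR=-80/73 → advance -1; mR−mL=-35600/11169 → turn -1·90°
n=1: pose=(-8,-2,S); sL=1, sR=10/13; mL=10/13, mR=-33/26; mL+mR=-1/2 → advance -1; mR−mL=-53/26 → turn -1·90°
n=2: pose=(-8,-1,W); sL=32/37, sR=160/113; mL=160/113, mR=-7728/4181; mL+mR=-16/37 → advance -1; mR−mL=-13648/4181 → turn -1·90°
n=3: pose=(-7,-1,N); sL=80/49, sR=80/29; mL=80/29, mR=-5080/1421; mL+mR=-40/49 → advance -1; mR−mL=-9000/1421 → turn -1·90°
n=4: pose=(-7,-2,E); sL=160/73, sR=160/153; mL=160/153, mR=-23920/11169; mL+mR=-80/73 → advance -1; mR−mL=-35600/11169 → turn -1·90°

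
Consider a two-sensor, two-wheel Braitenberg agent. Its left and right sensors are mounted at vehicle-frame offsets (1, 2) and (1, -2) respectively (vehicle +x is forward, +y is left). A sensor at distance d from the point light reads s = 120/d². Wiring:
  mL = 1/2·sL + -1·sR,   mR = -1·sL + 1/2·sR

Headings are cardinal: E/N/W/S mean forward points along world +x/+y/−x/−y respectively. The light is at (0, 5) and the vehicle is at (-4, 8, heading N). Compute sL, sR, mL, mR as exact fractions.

left sensor world pos  = (-6, 9); dL² = 52
right sensor world pos = (-2, 9); dR² = 20
sL = 120/52 = 30/13
sR = 120/20 = 6
mL = 1/2·sL + -1·sR = -63/13
mR = -1·sL + 1/2·sR = 9/13

30/13 6 -63/13 9/13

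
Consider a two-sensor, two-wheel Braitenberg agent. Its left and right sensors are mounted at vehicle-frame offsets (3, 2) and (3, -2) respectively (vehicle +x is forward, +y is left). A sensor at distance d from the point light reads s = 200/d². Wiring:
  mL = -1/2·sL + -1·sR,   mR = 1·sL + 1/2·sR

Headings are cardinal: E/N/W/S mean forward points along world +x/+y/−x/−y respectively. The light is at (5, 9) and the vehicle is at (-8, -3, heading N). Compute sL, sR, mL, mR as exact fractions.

100/153 100/101 -20350/15453 17750/15453

left sensor world pos  = (-10, 0); dL² = 306
right sensor world pos = (-6, 0); dR² = 202
sL = 200/306 = 100/153
sR = 200/202 = 100/101
mL = -1/2·sL + -1·sR = -20350/15453
mR = 1·sL + 1/2·sR = 17750/15453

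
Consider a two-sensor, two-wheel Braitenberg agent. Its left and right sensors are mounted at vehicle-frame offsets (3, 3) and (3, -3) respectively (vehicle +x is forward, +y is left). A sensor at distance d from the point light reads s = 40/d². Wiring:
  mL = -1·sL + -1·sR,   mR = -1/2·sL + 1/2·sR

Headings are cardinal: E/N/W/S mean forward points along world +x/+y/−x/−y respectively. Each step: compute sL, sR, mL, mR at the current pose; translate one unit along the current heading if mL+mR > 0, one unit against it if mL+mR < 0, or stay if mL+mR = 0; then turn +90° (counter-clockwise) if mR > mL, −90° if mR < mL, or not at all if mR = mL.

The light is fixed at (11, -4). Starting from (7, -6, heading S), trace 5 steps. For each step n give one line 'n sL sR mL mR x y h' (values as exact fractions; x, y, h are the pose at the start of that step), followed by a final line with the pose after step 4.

n=0: pose=(7,-6,S); sL=20/13, sR=20/37; mL=-1000/481, mR=-240/481; mL+mR=-1240/481 → advance -1; mR−mL=760/481 → turn +1·90°
n=1: pose=(7,-5,E); sL=8, sR=40/17; mL=-176/17, mR=-48/17; mL+mR=-224/17 → advance -1; mR−mL=128/17 → turn +1·90°
n=2: pose=(6,-5,N); sL=10/17, sR=5; mL=-95/17, mR=75/34; mL+mR=-115/34 → advance -1; mR−mL=265/34 → turn +1·90°
n=3: pose=(6,-6,W); sL=40/89, sR=8/13; mL=-1232/1157, mR=96/1157; mL+mR=-1136/1157 → advance -1; mR−mL=1328/1157 → turn +1·90°
n=4: pose=(7,-6,S); sL=20/13, sR=20/37; mL=-1000/481, mR=-240/481; mL+mR=-1240/481 → advance -1; mR−mL=760/481 → turn +1·90°

0 20/13 20/37 -1000/481 -240/481 7 -6 S
1 8 40/17 -176/17 -48/17 7 -5 E
2 10/17 5 -95/17 75/34 6 -5 N
3 40/89 8/13 -1232/1157 96/1157 6 -6 W
4 20/13 20/37 -1000/481 -240/481 7 -6 S
final 7 -5 E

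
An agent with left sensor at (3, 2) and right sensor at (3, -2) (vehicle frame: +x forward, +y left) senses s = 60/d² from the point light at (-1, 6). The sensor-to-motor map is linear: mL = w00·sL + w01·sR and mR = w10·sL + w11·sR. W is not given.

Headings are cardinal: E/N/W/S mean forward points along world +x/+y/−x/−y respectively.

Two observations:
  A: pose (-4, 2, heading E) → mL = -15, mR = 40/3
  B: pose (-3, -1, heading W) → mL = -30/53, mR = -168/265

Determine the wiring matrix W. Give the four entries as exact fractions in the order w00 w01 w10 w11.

-1 0 1 -1

obs A: pose=(-4,2,E) → sL=15, sR=5/3, mL=-15, mR=40/3
obs B: pose=(-3,-1,W) → sL=30/53, sR=6/5, mL=-30/53, mR=-168/265
sensor matrix S = [[15, 5/3], [30/53, 6/5]]; det S = 904/53
solve [mL_A; mL_B] = S·[w00; w01] and [mR_A; mR_B] = S·[w10; w11]:
  w00 = -1, w01 = 0, w10 = 1, w11 = -1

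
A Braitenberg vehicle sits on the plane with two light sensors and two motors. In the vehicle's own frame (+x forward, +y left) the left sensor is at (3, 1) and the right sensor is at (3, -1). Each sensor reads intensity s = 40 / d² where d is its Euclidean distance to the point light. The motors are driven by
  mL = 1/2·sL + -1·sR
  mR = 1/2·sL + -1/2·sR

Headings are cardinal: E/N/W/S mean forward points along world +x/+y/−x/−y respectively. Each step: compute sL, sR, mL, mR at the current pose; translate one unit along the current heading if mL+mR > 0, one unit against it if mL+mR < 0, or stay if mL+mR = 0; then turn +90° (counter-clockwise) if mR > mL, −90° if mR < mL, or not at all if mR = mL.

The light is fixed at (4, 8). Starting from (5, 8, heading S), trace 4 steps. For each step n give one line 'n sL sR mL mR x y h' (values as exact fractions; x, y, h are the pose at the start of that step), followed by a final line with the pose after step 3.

n=0: pose=(5,8,S); sL=40/13, sR=40/9; mL=-340/117, mR=-80/117; mL+mR=-140/39 → advance -1; mR−mL=20/9 → turn +1·90°
n=1: pose=(5,9,E); sL=2, sR=5/2; mL=-3/2, mR=-1/4; mL+mR=-7/4 → advance -1; mR−mL=5/4 → turn +1·90°
n=2: pose=(4,9,N); sL=40/17, sR=40/17; mL=-20/17, mR=0; mL+mR=-20/17 → advance -1; mR−mL=20/17 → turn +1·90°
n=3: pose=(4,8,W); sL=4, sR=4; mL=-2, mR=0; mL+mR=-2 → advance -1; mR−mL=2 → turn +1·90°

0 40/13 40/9 -340/117 -80/117 5 8 S
1 2 5/2 -3/2 -1/4 5 9 E
2 40/17 40/17 -20/17 0 4 9 N
3 4 4 -2 0 4 8 W
final 5 8 S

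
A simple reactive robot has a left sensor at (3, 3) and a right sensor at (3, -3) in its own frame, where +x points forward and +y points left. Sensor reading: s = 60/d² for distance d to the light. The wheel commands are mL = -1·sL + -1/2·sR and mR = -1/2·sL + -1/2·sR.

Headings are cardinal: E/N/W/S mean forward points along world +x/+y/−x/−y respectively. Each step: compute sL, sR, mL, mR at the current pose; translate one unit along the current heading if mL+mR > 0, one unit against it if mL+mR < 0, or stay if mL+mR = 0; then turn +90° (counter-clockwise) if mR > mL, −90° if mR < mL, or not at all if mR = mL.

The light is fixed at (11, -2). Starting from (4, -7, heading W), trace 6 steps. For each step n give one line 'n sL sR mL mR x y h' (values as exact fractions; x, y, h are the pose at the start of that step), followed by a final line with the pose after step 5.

0 15/41 15/26 -1395/2132 -1005/2132 4 -7 W
1 60/73 12/29 -2178/2117 -1308/2117 5 -7 S
2 6 30/29 -189/29 -102/29 5 -6 E
3 60/101 60/17 -4050/1717 -3540/1717 4 -6 N
4 15/41 15/26 -1395/2132 -1005/2132 4 -7 W
5 60/73 12/29 -2178/2117 -1308/2117 5 -7 S
final 5 -6 E

n=0: pose=(4,-7,W); sL=15/41, sR=15/26; mL=-1395/2132, mR=-1005/2132; mL+mR=-600/533 → advance -1; mR−mL=15/82 → turn +1·90°
n=1: pose=(5,-7,S); sL=60/73, sR=12/29; mL=-2178/2117, mR=-1308/2117; mL+mR=-3486/2117 → advance -1; mR−mL=30/73 → turn +1·90°
n=2: pose=(5,-6,E); sL=6, sR=30/29; mL=-189/29, mR=-102/29; mL+mR=-291/29 → advance -1; mR−mL=3 → turn +1·90°
n=3: pose=(4,-6,N); sL=60/101, sR=60/17; mL=-4050/1717, mR=-3540/1717; mL+mR=-7590/1717 → advance -1; mR−mL=30/101 → turn +1·90°
n=4: pose=(4,-7,W); sL=15/41, sR=15/26; mL=-1395/2132, mR=-1005/2132; mL+mR=-600/533 → advance -1; mR−mL=15/82 → turn +1·90°
n=5: pose=(5,-7,S); sL=60/73, sR=12/29; mL=-2178/2117, mR=-1308/2117; mL+mR=-3486/2117 → advance -1; mR−mL=30/73 → turn +1·90°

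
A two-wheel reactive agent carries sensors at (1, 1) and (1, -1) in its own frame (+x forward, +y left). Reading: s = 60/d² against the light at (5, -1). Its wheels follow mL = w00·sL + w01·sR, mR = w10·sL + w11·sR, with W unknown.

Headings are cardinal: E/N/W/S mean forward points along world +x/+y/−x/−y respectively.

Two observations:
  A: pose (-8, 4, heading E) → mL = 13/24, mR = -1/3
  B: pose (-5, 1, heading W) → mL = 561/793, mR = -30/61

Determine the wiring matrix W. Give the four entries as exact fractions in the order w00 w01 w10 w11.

obs A: pose=(-8,4,E) → sL=1/3, sR=3/8, mL=13/24, mR=-1/3
obs B: pose=(-5,1,W) → sL=30/61, sR=6/13, mL=561/793, mR=-30/61
sensor matrix S = [[1/3, 3/8], [30/61, 6/13]]; det S = -97/3172
solve [mL_A; mL_B] = S·[w00; w01] and [mR_A; mR_B] = S·[w10; w11]:
  w00 = 1/2, w01 = 1, w10 = -1, w11 = 0

1/2 1 -1 0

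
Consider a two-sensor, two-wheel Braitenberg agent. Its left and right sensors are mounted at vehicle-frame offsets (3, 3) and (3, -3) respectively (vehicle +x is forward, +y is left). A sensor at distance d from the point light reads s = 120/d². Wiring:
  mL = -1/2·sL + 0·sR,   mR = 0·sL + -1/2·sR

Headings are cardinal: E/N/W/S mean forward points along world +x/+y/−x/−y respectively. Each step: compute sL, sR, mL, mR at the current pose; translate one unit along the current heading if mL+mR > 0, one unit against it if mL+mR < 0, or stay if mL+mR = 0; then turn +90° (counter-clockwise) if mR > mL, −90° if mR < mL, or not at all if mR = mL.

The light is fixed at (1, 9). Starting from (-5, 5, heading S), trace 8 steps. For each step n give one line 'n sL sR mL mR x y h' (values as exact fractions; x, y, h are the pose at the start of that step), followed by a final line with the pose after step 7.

0 60/29 12/13 -30/29 -6/13 -5 5 S
1 40/3 8/3 -20/3 -4/3 -5 6 E
2 6/5 15/2 -3/5 -15/4 -6 6 N
3 120/17 24/13 -60/17 -12/13 -6 5 E
4 60/61 60/13 -30/61 -30/13 -7 5 N
5 120/29 120/89 -60/29 -60/89 -7 4 E
6 30/37 3 -15/37 -3/2 -8 4 N
7 8/3 40/39 -4/3 -20/39 -8 3 E
final -9 3 N

n=0: pose=(-5,5,S); sL=60/29, sR=12/13; mL=-30/29, mR=-6/13; mL+mR=-564/377 → advance -1; mR−mL=216/377 → turn +1·90°
n=1: pose=(-5,6,E); sL=40/3, sR=8/3; mL=-20/3, mR=-4/3; mL+mR=-8 → advance -1; mR−mL=16/3 → turn +1·90°
n=2: pose=(-6,6,N); sL=6/5, sR=15/2; mL=-3/5, mR=-15/4; mL+mR=-87/20 → advance -1; mR−mL=-63/20 → turn -1·90°
n=3: pose=(-6,5,E); sL=120/17, sR=24/13; mL=-60/17, mR=-12/13; mL+mR=-984/221 → advance -1; mR−mL=576/221 → turn +1·90°
n=4: pose=(-7,5,N); sL=60/61, sR=60/13; mL=-30/61, mR=-30/13; mL+mR=-2220/793 → advance -1; mR−mL=-1440/793 → turn -1·90°
n=5: pose=(-7,4,E); sL=120/29, sR=120/89; mL=-60/29, mR=-60/89; mL+mR=-7080/2581 → advance -1; mR−mL=3600/2581 → turn +1·90°
n=6: pose=(-8,4,N); sL=30/37, sR=3; mL=-15/37, mR=-3/2; mL+mR=-141/74 → advance -1; mR−mL=-81/74 → turn -1·90°
n=7: pose=(-8,3,E); sL=8/3, sR=40/39; mL=-4/3, mR=-20/39; mL+mR=-24/13 → advance -1; mR−mL=32/39 → turn +1·90°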